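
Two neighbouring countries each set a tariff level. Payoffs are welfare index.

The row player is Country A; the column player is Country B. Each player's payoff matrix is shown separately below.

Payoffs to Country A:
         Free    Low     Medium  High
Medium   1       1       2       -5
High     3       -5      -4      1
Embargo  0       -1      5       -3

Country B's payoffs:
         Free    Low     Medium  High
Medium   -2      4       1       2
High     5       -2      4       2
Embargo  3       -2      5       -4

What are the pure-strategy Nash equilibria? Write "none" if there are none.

Pure-strategy Nash equilibria: (Medium, Low); (High, Free); (Embargo, Medium)

Country A against Free: payoffs 1, 3, 0 → best response High.
Country A against Low: payoffs 1, -5, -1 → best response Medium.
Country A against Medium: payoffs 2, -4, 5 → best response Embargo.
Country A against High: payoffs -5, 1, -3 → best response High.
Country B against Medium: payoffs -2, 4, 1, 2 → best response Low.
Country B against High: payoffs 5, -2, 4, 2 → best response Free.
Country B against Embargo: payoffs 3, -2, 5, -4 → best response Medium.
Mutual best responses: (Medium, Low); (High, Free); (Embargo, Medium).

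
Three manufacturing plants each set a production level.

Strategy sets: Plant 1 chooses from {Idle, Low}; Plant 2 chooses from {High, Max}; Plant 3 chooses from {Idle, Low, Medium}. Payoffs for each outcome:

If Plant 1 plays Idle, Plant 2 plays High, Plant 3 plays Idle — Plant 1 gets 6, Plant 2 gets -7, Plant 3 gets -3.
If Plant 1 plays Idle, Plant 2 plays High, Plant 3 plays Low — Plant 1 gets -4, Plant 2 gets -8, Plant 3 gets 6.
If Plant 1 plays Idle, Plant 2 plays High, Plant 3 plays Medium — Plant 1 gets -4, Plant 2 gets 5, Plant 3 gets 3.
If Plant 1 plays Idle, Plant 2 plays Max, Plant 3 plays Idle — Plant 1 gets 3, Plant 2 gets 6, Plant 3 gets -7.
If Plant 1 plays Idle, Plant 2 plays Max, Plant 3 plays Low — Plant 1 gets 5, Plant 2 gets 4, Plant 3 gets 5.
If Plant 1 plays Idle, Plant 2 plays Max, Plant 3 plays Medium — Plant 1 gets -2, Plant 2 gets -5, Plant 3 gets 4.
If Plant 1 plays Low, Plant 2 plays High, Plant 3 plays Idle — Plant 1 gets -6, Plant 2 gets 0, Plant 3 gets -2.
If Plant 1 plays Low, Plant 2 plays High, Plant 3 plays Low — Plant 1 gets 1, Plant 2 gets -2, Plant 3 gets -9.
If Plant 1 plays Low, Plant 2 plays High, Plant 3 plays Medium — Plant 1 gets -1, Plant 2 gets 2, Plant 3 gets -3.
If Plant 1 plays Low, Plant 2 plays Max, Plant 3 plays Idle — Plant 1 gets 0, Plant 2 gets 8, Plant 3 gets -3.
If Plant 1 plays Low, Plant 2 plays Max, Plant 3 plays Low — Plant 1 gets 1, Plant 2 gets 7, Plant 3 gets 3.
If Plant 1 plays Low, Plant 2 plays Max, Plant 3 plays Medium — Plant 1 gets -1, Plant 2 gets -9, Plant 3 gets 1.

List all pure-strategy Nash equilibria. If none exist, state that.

The unique pure-strategy Nash equilibrium is (Idle, Max, Low).

(Idle, High, Idle): Plant 2 can switch to Max (-7 → 6). Not NE.
(Idle, High, Low): Plant 1 can switch to Low (-4 → 1). Not NE.
(Idle, High, Medium): Plant 1 can switch to Low (-4 → -1). Not NE.
(Idle, Max, Idle): Plant 3 can switch to Low (-7 → 5). Not NE.
(Idle, Max, Low): Plant 1 gets 5, best alternative 1; Plant 2 gets 4, best alternative -8; Plant 3 gets 5, best alternative 4. No profitable deviation — NE.
(Idle, Max, Medium): Plant 1 can switch to Low (-2 → -1). Not NE.
(Low, High, Idle): Plant 1 can switch to Idle (-6 → 6). Not NE.
(Low, High, Low): Plant 2 can switch to Max (-2 → 7). Not NE.
(Low, High, Medium): Plant 3 can switch to Idle (-3 → -2). Not NE.
(Low, Max, Idle): Plant 1 can switch to Idle (0 → 3). Not NE.
(Low, Max, Low): Plant 1 can switch to Idle (1 → 5). Not NE.
(Low, Max, Medium): Plant 2 can switch to High (-9 → 2). Not NE.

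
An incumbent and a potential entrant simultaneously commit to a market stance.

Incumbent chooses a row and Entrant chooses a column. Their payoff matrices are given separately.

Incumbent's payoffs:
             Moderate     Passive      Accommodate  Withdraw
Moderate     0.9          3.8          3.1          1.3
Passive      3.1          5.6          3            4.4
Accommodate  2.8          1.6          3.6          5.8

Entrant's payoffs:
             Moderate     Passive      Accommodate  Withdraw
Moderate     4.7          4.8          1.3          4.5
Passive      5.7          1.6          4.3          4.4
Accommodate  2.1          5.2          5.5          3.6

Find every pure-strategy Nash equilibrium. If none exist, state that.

The pure Nash equilibria are (Passive, Moderate), (Accommodate, Accommodate).

Incumbent against Moderate: payoffs 0.9, 3.1, 2.8 → best response Passive.
Incumbent against Passive: payoffs 3.8, 5.6, 1.6 → best response Passive.
Incumbent against Accommodate: payoffs 3.1, 3, 3.6 → best response Accommodate.
Incumbent against Withdraw: payoffs 1.3, 4.4, 5.8 → best response Accommodate.
Entrant against Moderate: payoffs 4.7, 4.8, 1.3, 4.5 → best response Passive.
Entrant against Passive: payoffs 5.7, 1.6, 4.3, 4.4 → best response Moderate.
Entrant against Accommodate: payoffs 2.1, 5.2, 5.5, 3.6 → best response Accommodate.
Mutual best responses: (Passive, Moderate); (Accommodate, Accommodate).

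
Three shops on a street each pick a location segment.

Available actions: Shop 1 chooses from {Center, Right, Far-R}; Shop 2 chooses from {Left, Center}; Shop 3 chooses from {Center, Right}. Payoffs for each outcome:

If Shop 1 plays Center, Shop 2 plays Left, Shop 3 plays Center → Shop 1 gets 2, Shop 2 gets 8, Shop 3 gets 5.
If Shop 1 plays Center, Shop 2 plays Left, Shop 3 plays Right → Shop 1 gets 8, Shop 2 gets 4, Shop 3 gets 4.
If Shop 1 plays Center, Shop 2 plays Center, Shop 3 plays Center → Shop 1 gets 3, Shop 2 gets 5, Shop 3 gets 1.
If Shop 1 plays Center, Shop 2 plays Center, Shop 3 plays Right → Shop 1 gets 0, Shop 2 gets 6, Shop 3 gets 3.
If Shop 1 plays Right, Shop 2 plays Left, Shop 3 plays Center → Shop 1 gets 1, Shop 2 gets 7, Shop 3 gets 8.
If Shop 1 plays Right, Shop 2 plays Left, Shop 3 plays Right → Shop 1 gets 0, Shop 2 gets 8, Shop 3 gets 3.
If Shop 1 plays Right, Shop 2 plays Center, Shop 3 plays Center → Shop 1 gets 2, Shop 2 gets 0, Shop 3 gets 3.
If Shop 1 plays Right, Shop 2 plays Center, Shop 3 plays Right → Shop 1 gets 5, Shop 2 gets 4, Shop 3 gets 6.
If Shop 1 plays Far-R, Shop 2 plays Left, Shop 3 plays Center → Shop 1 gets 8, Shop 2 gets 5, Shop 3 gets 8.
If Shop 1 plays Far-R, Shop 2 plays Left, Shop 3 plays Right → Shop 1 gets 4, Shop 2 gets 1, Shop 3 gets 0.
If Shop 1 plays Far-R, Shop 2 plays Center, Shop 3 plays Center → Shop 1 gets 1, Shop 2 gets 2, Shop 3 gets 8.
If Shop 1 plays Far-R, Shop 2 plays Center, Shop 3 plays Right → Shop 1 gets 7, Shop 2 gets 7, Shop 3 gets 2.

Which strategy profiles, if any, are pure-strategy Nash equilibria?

Shop 1 against (Left, Center): payoffs 2, 1, 8 → best response Far-R.
Shop 1 against (Left, Right): payoffs 8, 0, 4 → best response Center.
Shop 1 against (Center, Center): payoffs 3, 2, 1 → best response Center.
Shop 1 against (Center, Right): payoffs 0, 5, 7 → best response Far-R.
Shop 2 against (Center, Center): payoffs 8, 5 → best response Left.
Shop 2 against (Center, Right): payoffs 4, 6 → best response Center.
Shop 2 against (Right, Center): payoffs 7, 0 → best response Left.
Shop 2 against (Right, Right): payoffs 8, 4 → best response Left.
Shop 2 against (Far-R, Center): payoffs 5, 2 → best response Left.
Shop 2 against (Far-R, Right): payoffs 1, 7 → best response Center.
Shop 3 against (Center, Left): payoffs 5, 4 → best response Center.
Shop 3 against (Center, Center): payoffs 1, 3 → best response Right.
Shop 3 against (Right, Left): payoffs 8, 3 → best response Center.
Shop 3 against (Right, Center): payoffs 3, 6 → best response Right.
Shop 3 against (Far-R, Left): payoffs 8, 0 → best response Center.
Shop 3 against (Far-R, Center): payoffs 8, 2 → best response Center.
Mutual best responses: (Far-R, Left, Center).

Pure NE: (Far-R, Left, Center)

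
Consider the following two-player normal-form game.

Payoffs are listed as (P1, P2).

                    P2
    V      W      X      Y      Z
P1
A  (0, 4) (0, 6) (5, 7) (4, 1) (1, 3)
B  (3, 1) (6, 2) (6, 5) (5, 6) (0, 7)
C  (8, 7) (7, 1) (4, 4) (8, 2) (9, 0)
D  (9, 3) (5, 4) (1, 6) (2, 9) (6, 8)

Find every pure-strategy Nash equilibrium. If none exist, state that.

There is no pure-strategy Nash equilibrium.

P1 against V: payoffs 0, 3, 8, 9 → best response D.
P1 against W: payoffs 0, 6, 7, 5 → best response C.
P1 against X: payoffs 5, 6, 4, 1 → best response B.
P1 against Y: payoffs 4, 5, 8, 2 → best response C.
P1 against Z: payoffs 1, 0, 9, 6 → best response C.
P2 against A: payoffs 4, 6, 7, 1, 3 → best response X.
P2 against B: payoffs 1, 2, 5, 6, 7 → best response Z.
P2 against C: payoffs 7, 1, 4, 2, 0 → best response V.
P2 against D: payoffs 3, 4, 6, 9, 8 → best response Y.
No profile is a mutual best response for all players.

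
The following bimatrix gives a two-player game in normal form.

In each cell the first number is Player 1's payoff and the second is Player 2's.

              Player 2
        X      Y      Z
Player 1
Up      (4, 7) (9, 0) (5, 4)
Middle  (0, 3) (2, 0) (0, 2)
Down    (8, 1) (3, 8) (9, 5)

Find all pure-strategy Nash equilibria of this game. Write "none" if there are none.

This game has no pure Nash equilibrium.

For each player, find the best response to each opponent profile; mutual best responses are the pure NE.
Player 1 against X: payoffs 4, 0, 8 → best response Down.
Player 1 against Y: payoffs 9, 2, 3 → best response Up.
Player 1 against Z: payoffs 5, 0, 9 → best response Down.
Player 2 against Up: payoffs 7, 0, 4 → best response X.
Player 2 against Middle: payoffs 3, 0, 2 → best response X.
Player 2 against Down: payoffs 1, 8, 5 → best response Y.
No profile is a mutual best response for all players.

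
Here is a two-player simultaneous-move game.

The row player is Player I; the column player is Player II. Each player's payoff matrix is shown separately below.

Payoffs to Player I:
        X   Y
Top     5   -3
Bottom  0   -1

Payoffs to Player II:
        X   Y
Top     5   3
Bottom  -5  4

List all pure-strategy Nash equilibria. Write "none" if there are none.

(Top, X): Player I gets 5, best alternative 0; Player II gets 5, best alternative 3. No profitable deviation — NE.
(Top, Y): Player I can switch to Bottom (-3 → -1). Not NE.
(Bottom, X): Player I can switch to Top (0 → 5). Not NE.
(Bottom, Y): Player I gets -1, best alternative -3; Player II gets 4, best alternative -5. No profitable deviation — NE.

The pure Nash equilibria are (Top, X), (Bottom, Y).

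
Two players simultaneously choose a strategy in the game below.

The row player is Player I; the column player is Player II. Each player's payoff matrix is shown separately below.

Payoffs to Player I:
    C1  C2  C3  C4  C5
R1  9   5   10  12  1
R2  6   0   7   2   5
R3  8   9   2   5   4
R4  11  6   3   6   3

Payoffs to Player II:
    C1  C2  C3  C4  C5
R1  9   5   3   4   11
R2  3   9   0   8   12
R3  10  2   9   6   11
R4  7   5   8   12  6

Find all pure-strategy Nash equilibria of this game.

(R2, C5)

Player I against C1: payoffs 9, 6, 8, 11 → best response R4.
Player I against C2: payoffs 5, 0, 9, 6 → best response R3.
Player I against C3: payoffs 10, 7, 2, 3 → best response R1.
Player I against C4: payoffs 12, 2, 5, 6 → best response R1.
Player I against C5: payoffs 1, 5, 4, 3 → best response R2.
Player II against R1: payoffs 9, 5, 3, 4, 11 → best response C5.
Player II against R2: payoffs 3, 9, 0, 8, 12 → best response C5.
Player II against R3: payoffs 10, 2, 9, 6, 11 → best response C5.
Player II against R4: payoffs 7, 5, 8, 12, 6 → best response C4.
Mutual best responses: (R2, C5).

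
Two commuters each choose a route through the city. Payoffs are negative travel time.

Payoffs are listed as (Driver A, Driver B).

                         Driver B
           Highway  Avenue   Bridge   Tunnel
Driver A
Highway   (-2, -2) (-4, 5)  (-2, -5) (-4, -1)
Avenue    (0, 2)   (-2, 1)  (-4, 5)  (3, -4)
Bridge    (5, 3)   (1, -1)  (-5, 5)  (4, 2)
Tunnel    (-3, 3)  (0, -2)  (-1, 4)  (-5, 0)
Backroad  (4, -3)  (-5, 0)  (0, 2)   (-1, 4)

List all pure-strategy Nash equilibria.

none

Driver A against Highway: payoffs -2, 0, 5, -3, 4 → best response Bridge.
Driver A against Avenue: payoffs -4, -2, 1, 0, -5 → best response Bridge.
Driver A against Bridge: payoffs -2, -4, -5, -1, 0 → best response Backroad.
Driver A against Tunnel: payoffs -4, 3, 4, -5, -1 → best response Bridge.
Driver B against Highway: payoffs -2, 5, -5, -1 → best response Avenue.
Driver B against Avenue: payoffs 2, 1, 5, -4 → best response Bridge.
Driver B against Bridge: payoffs 3, -1, 5, 2 → best response Bridge.
Driver B against Tunnel: payoffs 3, -2, 4, 0 → best response Bridge.
Driver B against Backroad: payoffs -3, 0, 2, 4 → best response Tunnel.
No profile is a mutual best response for all players.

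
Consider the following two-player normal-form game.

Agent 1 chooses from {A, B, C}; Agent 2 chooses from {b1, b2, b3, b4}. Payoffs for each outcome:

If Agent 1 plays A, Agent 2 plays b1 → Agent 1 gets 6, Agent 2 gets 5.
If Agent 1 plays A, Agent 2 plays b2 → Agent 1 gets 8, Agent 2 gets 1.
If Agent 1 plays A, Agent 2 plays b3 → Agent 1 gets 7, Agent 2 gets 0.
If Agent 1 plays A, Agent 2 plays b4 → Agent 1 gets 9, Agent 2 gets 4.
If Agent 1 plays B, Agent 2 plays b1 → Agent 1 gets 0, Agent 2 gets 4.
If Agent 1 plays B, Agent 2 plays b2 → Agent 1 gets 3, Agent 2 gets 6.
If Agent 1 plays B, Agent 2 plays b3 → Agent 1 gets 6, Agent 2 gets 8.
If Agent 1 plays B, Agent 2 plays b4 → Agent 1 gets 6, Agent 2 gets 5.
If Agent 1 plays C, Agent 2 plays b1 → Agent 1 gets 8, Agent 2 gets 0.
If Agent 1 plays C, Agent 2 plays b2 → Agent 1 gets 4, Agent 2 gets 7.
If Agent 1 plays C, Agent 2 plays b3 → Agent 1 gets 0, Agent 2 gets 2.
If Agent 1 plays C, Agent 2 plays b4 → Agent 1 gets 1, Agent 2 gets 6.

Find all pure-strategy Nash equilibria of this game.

There is no pure-strategy Nash equilibrium.

Check each profile: it is a Nash equilibrium iff no player can strictly gain by switching unilaterally.
(A, b1): Agent 1 can switch to C (6 → 8). Not NE.
(A, b2): Agent 2 can switch to b1 (1 → 5). Not NE.
(A, b3): Agent 2 can switch to b1 (0 → 5). Not NE.
(A, b4): Agent 2 can switch to b1 (4 → 5). Not NE.
(B, b1): Agent 1 can switch to A (0 → 6). Not NE.
(B, b2): Agent 1 can switch to A (3 → 8). Not NE.
(B, b3): Agent 1 can switch to A (6 → 7). Not NE.
(B, b4): Agent 1 can switch to A (6 → 9). Not NE.
(C, b1): Agent 2 can switch to b2 (0 → 7). Not NE.
(C, b2): Agent 1 can switch to A (4 → 8). Not NE.
(C, b3): Agent 1 can switch to A (0 → 7). Not NE.
(C, b4): Agent 1 can switch to A (1 → 9). Not NE.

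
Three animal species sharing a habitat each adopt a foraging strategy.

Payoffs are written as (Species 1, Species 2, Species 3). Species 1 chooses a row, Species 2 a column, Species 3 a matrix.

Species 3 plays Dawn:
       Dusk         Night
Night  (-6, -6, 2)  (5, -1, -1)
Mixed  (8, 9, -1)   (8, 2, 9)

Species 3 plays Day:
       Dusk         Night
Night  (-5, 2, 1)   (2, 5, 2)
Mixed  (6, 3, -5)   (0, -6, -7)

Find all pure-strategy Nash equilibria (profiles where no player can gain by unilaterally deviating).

The pure Nash equilibria are (Night, Night, Day); (Mixed, Dusk, Dawn).

Check each profile: it is a Nash equilibrium iff no player can strictly gain by switching unilaterally.
(Night, Dusk, Dawn): Species 1 can switch to Mixed (-6 → 8). Not NE.
(Night, Dusk, Day): Species 1 can switch to Mixed (-5 → 6). Not NE.
(Night, Night, Dawn): Species 1 can switch to Mixed (5 → 8). Not NE.
(Night, Night, Day): Species 1 gets 2, best alternative 0; Species 2 gets 5, best alternative 2; Species 3 gets 2, best alternative -1. No profitable deviation — NE.
(Mixed, Dusk, Dawn): Species 1 gets 8, best alternative -6; Species 2 gets 9, best alternative 2; Species 3 gets -1, best alternative -5. No profitable deviation — NE.
(Mixed, Dusk, Day): Species 3 can switch to Dawn (-5 → -1). Not NE.
(Mixed, Night, Dawn): Species 2 can switch to Dusk (2 → 9). Not NE.
(Mixed, Night, Day): Species 1 can switch to Night (0 → 2). Not NE.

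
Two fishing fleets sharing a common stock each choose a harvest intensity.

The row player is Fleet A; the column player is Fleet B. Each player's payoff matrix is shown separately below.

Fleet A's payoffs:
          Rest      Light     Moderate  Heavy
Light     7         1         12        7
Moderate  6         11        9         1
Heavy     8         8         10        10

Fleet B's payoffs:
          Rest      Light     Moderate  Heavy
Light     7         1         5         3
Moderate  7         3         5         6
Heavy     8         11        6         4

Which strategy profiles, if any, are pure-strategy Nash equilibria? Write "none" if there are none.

No pure-strategy Nash equilibrium.

Fleet A against Rest: payoffs 7, 6, 8 → best response Heavy.
Fleet A against Light: payoffs 1, 11, 8 → best response Moderate.
Fleet A against Moderate: payoffs 12, 9, 10 → best response Light.
Fleet A against Heavy: payoffs 7, 1, 10 → best response Heavy.
Fleet B against Light: payoffs 7, 1, 5, 3 → best response Rest.
Fleet B against Moderate: payoffs 7, 3, 5, 6 → best response Rest.
Fleet B against Heavy: payoffs 8, 11, 6, 4 → best response Light.
No profile is a mutual best response for all players.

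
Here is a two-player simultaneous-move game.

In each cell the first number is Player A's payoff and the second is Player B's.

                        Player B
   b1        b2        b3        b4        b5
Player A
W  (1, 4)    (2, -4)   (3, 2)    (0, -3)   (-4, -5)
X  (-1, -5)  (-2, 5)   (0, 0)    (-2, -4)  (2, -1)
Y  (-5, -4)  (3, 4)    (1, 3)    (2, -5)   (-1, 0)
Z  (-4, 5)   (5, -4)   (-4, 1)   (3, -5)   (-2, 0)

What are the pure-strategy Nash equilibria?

Player A against b1: payoffs 1, -1, -5, -4 → best response W.
Player A against b2: payoffs 2, -2, 3, 5 → best response Z.
Player A against b3: payoffs 3, 0, 1, -4 → best response W.
Player A against b4: payoffs 0, -2, 2, 3 → best response Z.
Player A against b5: payoffs -4, 2, -1, -2 → best response X.
Player B against W: payoffs 4, -4, 2, -3, -5 → best response b1.
Player B against X: payoffs -5, 5, 0, -4, -1 → best response b2.
Player B against Y: payoffs -4, 4, 3, -5, 0 → best response b2.
Player B against Z: payoffs 5, -4, 1, -5, 0 → best response b1.
Mutual best responses: (W, b1).

Pure NE: (W, b1)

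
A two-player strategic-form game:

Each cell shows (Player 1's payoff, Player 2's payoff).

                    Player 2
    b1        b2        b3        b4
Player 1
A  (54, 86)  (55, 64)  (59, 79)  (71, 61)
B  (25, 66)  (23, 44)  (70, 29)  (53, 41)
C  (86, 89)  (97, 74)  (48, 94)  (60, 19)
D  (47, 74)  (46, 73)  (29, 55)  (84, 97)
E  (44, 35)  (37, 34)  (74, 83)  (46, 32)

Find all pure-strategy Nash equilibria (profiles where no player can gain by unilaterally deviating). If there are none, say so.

For each player, find the best response to each opponent profile; mutual best responses are the pure NE.
Player 1 against b1: payoffs 54, 25, 86, 47, 44 → best response C.
Player 1 against b2: payoffs 55, 23, 97, 46, 37 → best response C.
Player 1 against b3: payoffs 59, 70, 48, 29, 74 → best response E.
Player 1 against b4: payoffs 71, 53, 60, 84, 46 → best response D.
Player 2 against A: payoffs 86, 64, 79, 61 → best response b1.
Player 2 against B: payoffs 66, 44, 29, 41 → best response b1.
Player 2 against C: payoffs 89, 74, 94, 19 → best response b3.
Player 2 against D: payoffs 74, 73, 55, 97 → best response b4.
Player 2 against E: payoffs 35, 34, 83, 32 → best response b3.
Mutual best responses: (D, b4); (E, b3).

(D, b4), (E, b3)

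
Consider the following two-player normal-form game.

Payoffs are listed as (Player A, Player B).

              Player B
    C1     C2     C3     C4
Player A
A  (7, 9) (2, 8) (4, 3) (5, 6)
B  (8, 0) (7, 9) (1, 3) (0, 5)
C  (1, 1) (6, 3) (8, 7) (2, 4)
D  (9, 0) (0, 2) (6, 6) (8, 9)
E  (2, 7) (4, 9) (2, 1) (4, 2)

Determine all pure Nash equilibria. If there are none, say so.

Pure-strategy Nash equilibria: (B, C2) and (C, C3) and (D, C4)

(A, C1): Player A can switch to B (7 → 8). Not NE.
(A, C2): Player A can switch to B (2 → 7). Not NE.
(A, C3): Player A can switch to C (4 → 8). Not NE.
(A, C4): Player A can switch to D (5 → 8). Not NE.
(B, C1): Player A can switch to D (8 → 9). Not NE.
(B, C2): Player A gets 7, best alternative 6; Player B gets 9, best alternative 5. No profitable deviation — NE.
(B, C3): Player A can switch to A (1 → 4). Not NE.
(C, C3): Player A gets 8, best alternative 6; Player B gets 7, best alternative 4. No profitable deviation — NE.
(D, C4): Player A gets 8, best alternative 5; Player B gets 9, best alternative 6. No profitable deviation — NE.
(The remaining 11 profiles each have a profitable deviation by the same check.)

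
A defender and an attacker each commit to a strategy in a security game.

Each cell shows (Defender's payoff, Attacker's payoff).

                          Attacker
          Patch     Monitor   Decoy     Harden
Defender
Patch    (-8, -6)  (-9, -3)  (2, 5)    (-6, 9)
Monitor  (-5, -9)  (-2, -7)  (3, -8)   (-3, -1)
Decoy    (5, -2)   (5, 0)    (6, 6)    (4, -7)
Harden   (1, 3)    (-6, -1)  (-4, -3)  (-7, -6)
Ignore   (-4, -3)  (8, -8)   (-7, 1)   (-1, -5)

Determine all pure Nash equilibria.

Pure NE: (Decoy, Decoy)

Mark each player's best response to every combination of opponents' strategies; a profile where every player is best-responding is a pure Nash equilibrium.
Defender against Patch: payoffs -8, -5, 5, 1, -4 → best response Decoy.
Defender against Monitor: payoffs -9, -2, 5, -6, 8 → best response Ignore.
Defender against Decoy: payoffs 2, 3, 6, -4, -7 → best response Decoy.
Defender against Harden: payoffs -6, -3, 4, -7, -1 → best response Decoy.
Attacker against Patch: payoffs -6, -3, 5, 9 → best response Harden.
Attacker against Monitor: payoffs -9, -7, -8, -1 → best response Harden.
Attacker against Decoy: payoffs -2, 0, 6, -7 → best response Decoy.
Attacker against Harden: payoffs 3, -1, -3, -6 → best response Patch.
Attacker against Ignore: payoffs -3, -8, 1, -5 → best response Decoy.
Mutual best responses: (Decoy, Decoy).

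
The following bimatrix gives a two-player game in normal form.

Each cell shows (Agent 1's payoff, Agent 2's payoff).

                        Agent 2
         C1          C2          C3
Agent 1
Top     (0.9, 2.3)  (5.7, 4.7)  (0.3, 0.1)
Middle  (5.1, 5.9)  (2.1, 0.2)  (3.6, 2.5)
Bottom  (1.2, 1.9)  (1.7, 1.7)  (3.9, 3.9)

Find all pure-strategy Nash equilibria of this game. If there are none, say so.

Agent 1 against C1: payoffs 0.9, 5.1, 1.2 → best response Middle.
Agent 1 against C2: payoffs 5.7, 2.1, 1.7 → best response Top.
Agent 1 against C3: payoffs 0.3, 3.6, 3.9 → best response Bottom.
Agent 2 against Top: payoffs 2.3, 4.7, 0.1 → best response C2.
Agent 2 against Middle: payoffs 5.9, 0.2, 2.5 → best response C1.
Agent 2 against Bottom: payoffs 1.9, 1.7, 3.9 → best response C3.
Mutual best responses: (Top, C2); (Middle, C1); (Bottom, C3).

(Top, C2), (Middle, C1), (Bottom, C3)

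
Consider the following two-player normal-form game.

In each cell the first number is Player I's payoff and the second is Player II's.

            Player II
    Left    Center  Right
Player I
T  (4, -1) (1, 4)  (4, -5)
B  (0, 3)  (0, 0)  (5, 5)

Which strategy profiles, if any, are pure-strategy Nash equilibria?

Player I against Left: payoffs 4, 0 → best response T.
Player I against Center: payoffs 1, 0 → best response T.
Player I against Right: payoffs 4, 5 → best response B.
Player II against T: payoffs -1, 4, -5 → best response Center.
Player II against B: payoffs 3, 0, 5 → best response Right.
Mutual best responses: (T, Center); (B, Right).

The pure Nash equilibria are (T, Center) and (B, Right).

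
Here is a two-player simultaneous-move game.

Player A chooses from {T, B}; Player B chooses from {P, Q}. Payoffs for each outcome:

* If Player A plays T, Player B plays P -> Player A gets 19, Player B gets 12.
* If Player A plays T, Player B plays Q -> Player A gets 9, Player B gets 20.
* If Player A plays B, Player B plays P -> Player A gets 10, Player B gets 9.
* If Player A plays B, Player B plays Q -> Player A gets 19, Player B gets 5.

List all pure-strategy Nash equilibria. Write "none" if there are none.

(T, P): Player B can switch to Q (12 → 20). Not NE.
(T, Q): Player A can switch to B (9 → 19). Not NE.
(B, P): Player A can switch to T (10 → 19). Not NE.
(B, Q): Player B can switch to P (5 → 9). Not NE.

No pure-strategy Nash equilibrium.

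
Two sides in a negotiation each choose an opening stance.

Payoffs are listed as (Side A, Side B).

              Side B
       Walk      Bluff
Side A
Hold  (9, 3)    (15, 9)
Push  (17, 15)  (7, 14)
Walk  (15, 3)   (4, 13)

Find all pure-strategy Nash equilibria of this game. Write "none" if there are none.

Pure-strategy Nash equilibria: (Hold, Bluff) and (Push, Walk)

(Hold, Walk): Side A can switch to Push (9 → 17). Not NE.
(Hold, Bluff): Side A gets 15, best alternative 7; Side B gets 9, best alternative 3. No profitable deviation — NE.
(Push, Walk): Side A gets 17, best alternative 15; Side B gets 15, best alternative 14. No profitable deviation — NE.
(Push, Bluff): Side A can switch to Hold (7 → 15). Not NE.
(Walk, Walk): Side A can switch to Push (15 → 17). Not NE.
(Walk, Bluff): Side A can switch to Hold (4 → 15). Not NE.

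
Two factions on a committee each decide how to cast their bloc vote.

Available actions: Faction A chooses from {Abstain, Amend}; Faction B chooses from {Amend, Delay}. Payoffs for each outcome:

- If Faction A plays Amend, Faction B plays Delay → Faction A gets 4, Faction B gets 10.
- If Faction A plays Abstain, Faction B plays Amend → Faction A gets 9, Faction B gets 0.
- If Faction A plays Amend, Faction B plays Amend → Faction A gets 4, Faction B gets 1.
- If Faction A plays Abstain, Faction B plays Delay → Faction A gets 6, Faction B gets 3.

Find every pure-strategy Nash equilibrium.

Faction A against Amend: payoffs 9, 4 → best response Abstain.
Faction A against Delay: payoffs 6, 4 → best response Abstain.
Faction B against Abstain: payoffs 0, 3 → best response Delay.
Faction B against Amend: payoffs 1, 10 → best response Delay.
Mutual best responses: (Abstain, Delay).

Pure NE: (Abstain, Delay)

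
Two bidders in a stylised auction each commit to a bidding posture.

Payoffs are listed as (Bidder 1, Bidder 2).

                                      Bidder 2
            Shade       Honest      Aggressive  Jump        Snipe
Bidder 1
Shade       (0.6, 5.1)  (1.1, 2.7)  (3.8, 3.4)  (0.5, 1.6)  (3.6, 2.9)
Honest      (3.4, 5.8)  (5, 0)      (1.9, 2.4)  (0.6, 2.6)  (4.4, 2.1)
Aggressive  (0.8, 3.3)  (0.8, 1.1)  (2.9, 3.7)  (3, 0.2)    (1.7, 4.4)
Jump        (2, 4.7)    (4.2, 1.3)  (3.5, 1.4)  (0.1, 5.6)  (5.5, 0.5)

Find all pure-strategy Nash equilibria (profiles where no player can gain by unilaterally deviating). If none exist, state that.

Bidder 1 against Shade: payoffs 0.6, 3.4, 0.8, 2 → best response Honest.
Bidder 1 against Honest: payoffs 1.1, 5, 0.8, 4.2 → best response Honest.
Bidder 1 against Aggressive: payoffs 3.8, 1.9, 2.9, 3.5 → best response Shade.
Bidder 1 against Jump: payoffs 0.5, 0.6, 3, 0.1 → best response Aggressive.
Bidder 1 against Snipe: payoffs 3.6, 4.4, 1.7, 5.5 → best response Jump.
Bidder 2 against Shade: payoffs 5.1, 2.7, 3.4, 1.6, 2.9 → best response Shade.
Bidder 2 against Honest: payoffs 5.8, 0, 2.4, 2.6, 2.1 → best response Shade.
Bidder 2 against Aggressive: payoffs 3.3, 1.1, 3.7, 0.2, 4.4 → best response Snipe.
Bidder 2 against Jump: payoffs 4.7, 1.3, 1.4, 5.6, 0.5 → best response Jump.
Mutual best responses: (Honest, Shade).

Pure NE: (Honest, Shade)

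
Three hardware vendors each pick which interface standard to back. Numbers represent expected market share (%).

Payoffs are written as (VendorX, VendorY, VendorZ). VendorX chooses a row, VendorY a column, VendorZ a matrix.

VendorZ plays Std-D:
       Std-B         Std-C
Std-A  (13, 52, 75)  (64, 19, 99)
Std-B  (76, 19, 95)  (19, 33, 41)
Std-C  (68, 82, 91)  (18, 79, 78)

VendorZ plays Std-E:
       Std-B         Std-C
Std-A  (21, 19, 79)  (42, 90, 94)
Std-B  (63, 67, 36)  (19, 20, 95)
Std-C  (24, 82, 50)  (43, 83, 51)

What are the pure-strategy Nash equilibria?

This game has no pure Nash equilibrium.

Mark each player's best response to every combination of opponents' strategies; a profile where every player is best-responding is a pure Nash equilibrium.
VendorX against (Std-B, Std-D): payoffs 13, 76, 68 → best response Std-B.
VendorX against (Std-B, Std-E): payoffs 21, 63, 24 → best response Std-B.
VendorX against (Std-C, Std-D): payoffs 64, 19, 18 → best response Std-A.
VendorX against (Std-C, Std-E): payoffs 42, 19, 43 → best response Std-C.
VendorY against (Std-A, Std-D): payoffs 52, 19 → best response Std-B.
VendorY against (Std-A, Std-E): payoffs 19, 90 → best response Std-C.
VendorY against (Std-B, Std-D): payoffs 19, 33 → best response Std-C.
VendorY against (Std-B, Std-E): payoffs 67, 20 → best response Std-B.
VendorY against (Std-C, Std-D): payoffs 82, 79 → best response Std-B.
VendorY against (Std-C, Std-E): payoffs 82, 83 → best response Std-C.
VendorZ against (Std-A, Std-B): payoffs 75, 79 → best response Std-E.
VendorZ against (Std-A, Std-C): payoffs 99, 94 → best response Std-D.
VendorZ against (Std-B, Std-B): payoffs 95, 36 → best response Std-D.
VendorZ against (Std-B, Std-C): payoffs 41, 95 → best response Std-E.
VendorZ against (Std-C, Std-B): payoffs 91, 50 → best response Std-D.
VendorZ against (Std-C, Std-C): payoffs 78, 51 → best response Std-D.
No profile is a mutual best response for all players.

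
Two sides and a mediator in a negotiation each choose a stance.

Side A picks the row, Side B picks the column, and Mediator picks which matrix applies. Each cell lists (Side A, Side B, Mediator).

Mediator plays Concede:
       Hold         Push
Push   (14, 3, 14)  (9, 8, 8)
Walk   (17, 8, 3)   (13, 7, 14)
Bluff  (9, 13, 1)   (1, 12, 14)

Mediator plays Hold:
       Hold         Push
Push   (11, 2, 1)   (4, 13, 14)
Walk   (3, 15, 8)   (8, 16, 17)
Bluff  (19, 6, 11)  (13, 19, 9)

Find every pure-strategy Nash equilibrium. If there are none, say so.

none

(Push, Hold, Concede): Side A can switch to Walk (14 → 17). Not NE.
(Push, Hold, Hold): Side A can switch to Bluff (11 → 19). Not NE.
(Push, Push, Concede): Side A can switch to Walk (9 → 13). Not NE.
(Push, Push, Hold): Side A can switch to Walk (4 → 8). Not NE.
(Walk, Hold, Concede): Mediator can switch to Hold (3 → 8). Not NE.
(Walk, Hold, Hold): Side A can switch to Push (3 → 11). Not NE.
(Walk, Push, Concede): Side B can switch to Hold (7 → 8). Not NE.
(Walk, Push, Hold): Side A can switch to Bluff (8 → 13). Not NE.
(Bluff, Hold, Concede): Side A can switch to Push (9 → 14). Not NE.
(Bluff, Hold, Hold): Side B can switch to Push (6 → 19). Not NE.
(Bluff, Push, Concede): Side A can switch to Push (1 → 9). Not NE.
(Bluff, Push, Hold): Mediator can switch to Concede (9 → 14). Not NE.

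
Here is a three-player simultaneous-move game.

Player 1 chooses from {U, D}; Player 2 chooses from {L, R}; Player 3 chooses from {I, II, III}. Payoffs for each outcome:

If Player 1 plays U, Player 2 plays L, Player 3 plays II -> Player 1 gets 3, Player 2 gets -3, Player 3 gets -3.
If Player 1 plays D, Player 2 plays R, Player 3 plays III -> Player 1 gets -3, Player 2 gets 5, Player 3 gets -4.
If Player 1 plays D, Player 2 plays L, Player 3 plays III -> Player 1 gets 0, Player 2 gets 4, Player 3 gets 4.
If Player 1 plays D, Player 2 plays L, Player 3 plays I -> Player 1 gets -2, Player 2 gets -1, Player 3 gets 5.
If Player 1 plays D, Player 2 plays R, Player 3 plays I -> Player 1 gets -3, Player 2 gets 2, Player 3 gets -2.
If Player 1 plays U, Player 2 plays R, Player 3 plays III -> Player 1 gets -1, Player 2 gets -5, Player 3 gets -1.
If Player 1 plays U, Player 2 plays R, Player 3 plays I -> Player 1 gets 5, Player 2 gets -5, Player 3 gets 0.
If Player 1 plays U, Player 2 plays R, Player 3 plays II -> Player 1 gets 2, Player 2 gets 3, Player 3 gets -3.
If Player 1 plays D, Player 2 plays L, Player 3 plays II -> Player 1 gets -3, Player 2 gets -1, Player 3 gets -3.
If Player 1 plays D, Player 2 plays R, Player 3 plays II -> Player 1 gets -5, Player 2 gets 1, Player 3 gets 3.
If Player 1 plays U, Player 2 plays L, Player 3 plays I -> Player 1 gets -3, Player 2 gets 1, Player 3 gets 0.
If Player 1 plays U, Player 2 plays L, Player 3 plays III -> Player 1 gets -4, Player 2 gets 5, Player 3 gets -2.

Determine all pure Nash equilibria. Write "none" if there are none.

(U, L, I): Player 1 can switch to D (-3 → -2). Not NE.
(U, L, II): Player 2 can switch to R (-3 → 3). Not NE.
(U, L, III): Player 1 can switch to D (-4 → 0). Not NE.
(U, R, I): Player 2 can switch to L (-5 → 1). Not NE.
(U, R, II): Player 3 can switch to I (-3 → 0). Not NE.
(U, R, III): Player 2 can switch to L (-5 → 5). Not NE.
(The remaining 6 profiles each have a profitable deviation by the same check.)

This game has no pure Nash equilibrium.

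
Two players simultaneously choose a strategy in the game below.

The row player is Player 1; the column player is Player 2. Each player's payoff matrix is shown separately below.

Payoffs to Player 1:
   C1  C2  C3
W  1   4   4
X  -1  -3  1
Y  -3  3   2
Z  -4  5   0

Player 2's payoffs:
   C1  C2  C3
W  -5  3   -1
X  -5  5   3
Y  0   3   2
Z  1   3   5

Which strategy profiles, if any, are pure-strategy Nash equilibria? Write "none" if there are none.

No pure-strategy Nash equilibrium.

(W, C1): Player 2 can switch to C2 (-5 → 3). Not NE.
(W, C2): Player 1 can switch to Z (4 → 5). Not NE.
(W, C3): Player 2 can switch to C2 (-1 → 3). Not NE.
(X, C1): Player 1 can switch to W (-1 → 1). Not NE.
(X, C2): Player 1 can switch to W (-3 → 4). Not NE.
(X, C3): Player 1 can switch to W (1 → 4). Not NE.
(Y, C1): Player 1 can switch to W (-3 → 1). Not NE.
(Y, C2): Player 1 can switch to W (3 → 4). Not NE.
(Y, C3): Player 1 can switch to W (2 → 4). Not NE.
(Z, C1): Player 1 can switch to W (-4 → 1). Not NE.
(Z, C2): Player 2 can switch to C3 (3 → 5). Not NE.
(Z, C3): Player 1 can switch to W (0 → 4). Not NE.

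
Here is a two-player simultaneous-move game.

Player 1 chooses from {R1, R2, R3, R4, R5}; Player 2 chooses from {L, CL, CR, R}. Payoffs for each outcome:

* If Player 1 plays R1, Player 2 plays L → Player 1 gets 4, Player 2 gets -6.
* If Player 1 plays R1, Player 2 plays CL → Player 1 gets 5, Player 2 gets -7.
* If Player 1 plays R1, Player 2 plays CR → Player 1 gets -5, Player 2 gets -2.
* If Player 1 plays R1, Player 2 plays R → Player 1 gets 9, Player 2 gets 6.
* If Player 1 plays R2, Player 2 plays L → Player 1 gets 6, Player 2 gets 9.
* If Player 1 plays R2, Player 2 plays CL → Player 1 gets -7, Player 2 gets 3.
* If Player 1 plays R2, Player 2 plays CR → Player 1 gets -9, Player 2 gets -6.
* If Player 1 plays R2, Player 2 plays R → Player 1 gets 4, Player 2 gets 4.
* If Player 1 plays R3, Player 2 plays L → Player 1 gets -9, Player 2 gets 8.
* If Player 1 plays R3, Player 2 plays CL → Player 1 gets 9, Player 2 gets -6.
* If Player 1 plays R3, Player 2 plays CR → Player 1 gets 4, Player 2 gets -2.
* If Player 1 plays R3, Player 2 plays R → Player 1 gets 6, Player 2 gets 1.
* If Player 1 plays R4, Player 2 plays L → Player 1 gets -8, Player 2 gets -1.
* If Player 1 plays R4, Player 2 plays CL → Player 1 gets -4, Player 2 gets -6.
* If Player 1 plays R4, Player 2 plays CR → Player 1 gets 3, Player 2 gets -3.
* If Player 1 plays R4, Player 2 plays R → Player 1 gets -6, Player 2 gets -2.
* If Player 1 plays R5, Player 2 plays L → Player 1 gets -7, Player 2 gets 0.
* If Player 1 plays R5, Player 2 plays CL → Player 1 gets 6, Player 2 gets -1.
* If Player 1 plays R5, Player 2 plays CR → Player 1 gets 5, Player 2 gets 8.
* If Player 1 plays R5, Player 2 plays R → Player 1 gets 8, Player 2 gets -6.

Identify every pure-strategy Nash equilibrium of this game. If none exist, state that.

(R1, L): Player 1 can switch to R2 (4 → 6). Not NE.
(R1, CL): Player 1 can switch to R3 (5 → 9). Not NE.
(R1, CR): Player 1 can switch to R3 (-5 → 4). Not NE.
(R1, R): Player 1 gets 9, best alternative 8; Player 2 gets 6, best alternative -2. No profitable deviation — NE.
(R2, L): Player 1 gets 6, best alternative 4; Player 2 gets 9, best alternative 4. No profitable deviation — NE.
(R2, CL): Player 1 can switch to R1 (-7 → 5). Not NE.
(R2, CR): Player 1 can switch to R1 (-9 → -5). Not NE.
(R2, R): Player 1 can switch to R1 (4 → 9). Not NE.
(R5, CR): Player 1 gets 5, best alternative 4; Player 2 gets 8, best alternative 0. No profitable deviation — NE.
(The remaining 11 profiles each have a profitable deviation by the same check.)

Pure-strategy Nash equilibria: (R1, R), (R2, L), (R5, CR)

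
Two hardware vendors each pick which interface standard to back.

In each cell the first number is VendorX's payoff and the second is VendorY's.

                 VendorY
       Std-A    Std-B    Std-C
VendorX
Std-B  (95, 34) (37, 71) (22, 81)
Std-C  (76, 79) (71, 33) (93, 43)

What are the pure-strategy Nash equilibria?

VendorX against Std-A: payoffs 95, 76 → best response Std-B.
VendorX against Std-B: payoffs 37, 71 → best response Std-C.
VendorX against Std-C: payoffs 22, 93 → best response Std-C.
VendorY against Std-B: payoffs 34, 71, 81 → best response Std-C.
VendorY against Std-C: payoffs 79, 33, 43 → best response Std-A.
No profile is a mutual best response for all players.

No pure-strategy Nash equilibrium.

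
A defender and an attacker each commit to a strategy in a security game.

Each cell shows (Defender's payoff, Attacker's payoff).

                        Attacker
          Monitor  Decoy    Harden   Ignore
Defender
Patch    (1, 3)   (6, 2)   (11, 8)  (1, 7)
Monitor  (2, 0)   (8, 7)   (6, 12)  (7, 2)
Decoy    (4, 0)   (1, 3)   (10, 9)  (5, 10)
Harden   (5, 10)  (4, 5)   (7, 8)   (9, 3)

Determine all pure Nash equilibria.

Pure-strategy Nash equilibria: (Patch, Harden) and (Harden, Monitor)

Check each profile: it is a Nash equilibrium iff no player can strictly gain by switching unilaterally.
(Patch, Monitor): Defender can switch to Monitor (1 → 2). Not NE.
(Patch, Decoy): Defender can switch to Monitor (6 → 8). Not NE.
(Patch, Harden): Defender gets 11, best alternative 10; Attacker gets 8, best alternative 7. No profitable deviation — NE.
(Patch, Ignore): Defender can switch to Monitor (1 → 7). Not NE.
(Monitor, Monitor): Defender can switch to Decoy (2 → 4). Not NE.
(Monitor, Decoy): Attacker can switch to Harden (7 → 12). Not NE.
(Monitor, Harden): Defender can switch to Patch (6 → 11). Not NE.
(Monitor, Ignore): Defender can switch to Harden (7 → 9). Not NE.
(Decoy, Monitor): Defender can switch to Harden (4 → 5). Not NE.
(Decoy, Decoy): Defender can switch to Patch (1 → 6). Not NE.
(Decoy, Harden): Defender can switch to Patch (10 → 11). Not NE.
(Decoy, Ignore): Defender can switch to Monitor (5 → 7). Not NE.
(Harden, Monitor): Defender gets 5, best alternative 4; Attacker gets 10, best alternative 8. No profitable deviation — NE.
(Harden, Decoy): Defender can switch to Patch (4 → 6). Not NE.
(The remaining 2 profiles each have a profitable deviation by the same check.)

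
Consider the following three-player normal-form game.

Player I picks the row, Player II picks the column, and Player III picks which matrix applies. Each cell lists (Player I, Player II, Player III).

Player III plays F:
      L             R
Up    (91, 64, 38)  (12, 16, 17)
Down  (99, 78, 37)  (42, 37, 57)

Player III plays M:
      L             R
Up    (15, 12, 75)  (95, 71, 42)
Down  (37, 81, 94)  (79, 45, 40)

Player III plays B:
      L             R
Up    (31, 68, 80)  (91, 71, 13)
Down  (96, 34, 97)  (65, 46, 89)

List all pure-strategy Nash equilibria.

For each player, find the best response to each opponent profile; mutual best responses are the pure NE.
Player I against (L, F): payoffs 91, 99 → best response Down.
Player I against (L, M): payoffs 15, 37 → best response Down.
Player I against (L, B): payoffs 31, 96 → best response Down.
Player I against (R, F): payoffs 12, 42 → best response Down.
Player I against (R, M): payoffs 95, 79 → best response Up.
Player I against (R, B): payoffs 91, 65 → best response Up.
Player II against (Up, F): payoffs 64, 16 → best response L.
Player II against (Up, M): payoffs 12, 71 → best response R.
Player II against (Up, B): payoffs 68, 71 → best response R.
Player II against (Down, F): payoffs 78, 37 → best response L.
Player II against (Down, M): payoffs 81, 45 → best response L.
Player II against (Down, B): payoffs 34, 46 → best response R.
Player III against (Up, L): payoffs 38, 75, 80 → best response B.
Player III against (Up, R): payoffs 17, 42, 13 → best response M.
Player III against (Down, L): payoffs 37, 94, 97 → best response B.
Player III against (Down, R): payoffs 57, 40, 89 → best response B.
Mutual best responses: (Up, R, M).

(Up, R, M)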